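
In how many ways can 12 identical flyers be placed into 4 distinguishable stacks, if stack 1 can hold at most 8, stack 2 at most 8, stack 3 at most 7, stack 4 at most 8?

360

Without the upper bounds there are C(15,3) = 455 ways to split 12 among 4 stacks.
Subtract solutions that violate a single cap (substitute x_i' = x_i − (cap_i+1)): x_1 ≥ 9 gives C(6,3) = 20; x_2 ≥ 9 gives C(6,3) = 20; x_3 ≥ 8 gives C(7,3) = 35; x_4 ≥ 9 gives C(6,3) = 20. Together 95.
No two caps can be exceeded simultaneously, so the pair terms are all 0.
By inclusion–exclusion the count is 455 − 95 + 0 = 360.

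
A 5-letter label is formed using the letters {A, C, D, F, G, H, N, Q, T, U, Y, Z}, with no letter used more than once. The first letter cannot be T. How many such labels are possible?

87120

The first letter has 12−1 = 11 choices (anything except T).
The remaining 4 letters are filled from the other 11 symbols without repetition: 11 × 10 × 9 × 8 = 7920.
Total: 11 × 7920 = 87120.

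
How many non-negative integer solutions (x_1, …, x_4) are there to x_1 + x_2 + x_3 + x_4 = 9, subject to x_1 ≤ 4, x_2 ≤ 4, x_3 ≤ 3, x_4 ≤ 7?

By stars and bars, unrestricted non-negative solutions to x_1+…+x_4 = 9 number C(9+3,3) = 220.
Subtract solutions that violate a single cap (substitute x_i' = x_i − (cap_i+1)): x_1 ≥ 5 gives C(7,3) = 35; x_2 ≥ 5 gives C(7,3) = 35; x_3 ≥ 4 gives C(8,3) = 56; x_4 ≥ 8 gives C(4,3) = 4. Together 130.
Add back pairs where two caps are both exceeded: 0 + 1 + 0 + 1 + 0 + 0 = 2.
By inclusion–exclusion the count is 220 − 130 + 2 = 92.

92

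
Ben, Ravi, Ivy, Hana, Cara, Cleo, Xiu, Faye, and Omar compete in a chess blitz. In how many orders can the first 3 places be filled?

There are 9 choices for 1st place, 8 for 2nd, and 7 for 3rd.
That gives 9 × 8 × 7 = 504.

504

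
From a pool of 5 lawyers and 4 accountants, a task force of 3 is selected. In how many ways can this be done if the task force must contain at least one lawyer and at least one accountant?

Total 3-person selections from all 9: C(9,3) = 84.
Subtract selections that omit an entire group: no lawyers → C(4,3) = 4; no accountants → C(5,3) = 10.
Both groups omitted at once is impossible, so 84 − 14 = 70.

70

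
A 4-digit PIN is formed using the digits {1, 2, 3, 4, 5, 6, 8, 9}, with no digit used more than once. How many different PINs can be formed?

Choose and order 4 of the 8 symbols: the first digit has 8 options, the next 7, then 6, 5.
That product is 8 × 7 × 6 × 5 = 1680.

1680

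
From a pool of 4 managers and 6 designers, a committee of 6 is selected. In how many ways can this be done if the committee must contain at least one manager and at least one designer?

209

Total 6-person selections from all 10: C(10,6) = 210.
Selections missing a whole group: no managers → C(6,6) = 1; no designers → C(4,6) = 0.
Both groups omitted at once is impossible, so 210 − 1 = 209.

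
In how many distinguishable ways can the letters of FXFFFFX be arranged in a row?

Letter multiplicities in FXFFFFX: F×5, X×2.
Dividing 7! = 5040 by 5!·2! = 240 for the repeated letters gives 21.

21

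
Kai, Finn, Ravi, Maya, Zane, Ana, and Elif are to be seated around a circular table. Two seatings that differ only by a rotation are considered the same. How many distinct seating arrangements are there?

720

Around a circle, 7 distinct people have 7!/7 = (6)! = 720 rotationally distinct seatings.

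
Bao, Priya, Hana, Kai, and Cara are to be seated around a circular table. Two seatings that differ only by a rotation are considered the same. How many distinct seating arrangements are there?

24

Around a circle, 5 distinct people have 5!/5 = (4)! = 24 rotationally distinct seatings.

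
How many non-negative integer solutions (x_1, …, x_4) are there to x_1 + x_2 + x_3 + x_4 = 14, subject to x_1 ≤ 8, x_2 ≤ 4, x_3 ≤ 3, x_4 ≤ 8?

By stars and bars, unrestricted non-negative solutions to x_1+…+x_4 = 14 number C(14+3,3) = 680.
Subtract solutions that violate a single cap (substitute x_i' = x_i − (cap_i+1)): x_1 ≥ 9 gives C(8,3) = 56; x_2 ≥ 5 gives C(12,3) = 220; x_3 ≥ 4 gives C(13,3) = 286; x_4 ≥ 9 gives C(8,3) = 56. Together 618.
Add back pairs where two caps are both exceeded: 1 + 4 + 0 + 56 + 1 + 4 = 66.
By inclusion–exclusion the count is 680 − 618 + 66 = 128.

128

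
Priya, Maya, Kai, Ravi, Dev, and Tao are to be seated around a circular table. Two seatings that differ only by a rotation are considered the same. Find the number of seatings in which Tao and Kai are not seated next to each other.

72

All circular seatings of 6 people number (5)! = 120.
Seatings with Tao beside Kai: treat them as a block with 2 internal orders, giving 2 × (4)! = 48.
Subtracting, 120 − 48 = 72.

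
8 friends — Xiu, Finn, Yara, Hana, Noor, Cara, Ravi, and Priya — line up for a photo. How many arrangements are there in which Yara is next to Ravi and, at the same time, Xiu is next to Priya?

Treat {Yara,Ravi} as one block (2 orders) and {Xiu,Priya} as another (2 orders).
That leaves 6 units to arrange: 2 × 2 × 6! = 4 × 720 = 2880.

2880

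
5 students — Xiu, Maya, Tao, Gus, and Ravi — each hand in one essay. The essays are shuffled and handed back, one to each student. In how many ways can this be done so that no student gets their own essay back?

44

This is the derangement count D_5: permutations of 5 items with no fixed point.
By inclusion–exclusion this is Σ_{j=0}^{5} (−1)^j C(5,j)·(5−j)!.
Computing: 120 − 120 + 60 − 20 + 5 − 1 = 44.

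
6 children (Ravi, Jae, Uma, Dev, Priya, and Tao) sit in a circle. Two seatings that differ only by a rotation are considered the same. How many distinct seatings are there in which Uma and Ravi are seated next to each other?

48

Glue Uma and Ravi into a block (2 internal orders). Seating 5 units around a circle gives (4)! arrangements.
So 2 × (4)! = 2 × 24 = 48.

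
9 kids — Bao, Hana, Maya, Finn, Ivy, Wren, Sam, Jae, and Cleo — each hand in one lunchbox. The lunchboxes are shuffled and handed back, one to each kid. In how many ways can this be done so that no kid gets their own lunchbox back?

Let Aᵢ be the assignments in which kid i gets their own lunchbox. We want the size of the complement of A₁∪…∪A_9.
By inclusion–exclusion this is Σ_{j=0}^{9} (−1)^j C(9,j)·(9−j)!.
Computing: 362880 − 362880 + 181440 − 60480 + 15120 − 3024 + 504 − 72 + 9 − 1 = 133496.

133496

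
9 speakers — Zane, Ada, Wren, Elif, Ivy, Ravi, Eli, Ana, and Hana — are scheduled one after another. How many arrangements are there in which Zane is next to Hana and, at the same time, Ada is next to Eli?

20160

Treat {Zane,Hana} as one block (2 orders) and {Ada,Eli} as another (2 orders).
That leaves 7 units to arrange: 2 × 2 × 7! = 4 × 5040 = 20160.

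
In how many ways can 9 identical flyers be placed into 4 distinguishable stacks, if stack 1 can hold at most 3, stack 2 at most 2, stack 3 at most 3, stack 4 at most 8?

47

By stars and bars, unrestricted non-negative solutions to x_1+…+x_4 = 9 number C(9+3,3) = 220.
Subtract solutions that violate a single cap (substitute x_i' = x_i − (cap_i+1)): x_1 ≥ 4 gives C(8,3) = 56; x_2 ≥ 3 gives C(9,3) = 84; x_3 ≥ 4 gives C(8,3) = 56; x_4 ≥ 9 gives C(3,3) = 1. Together 197.
Add back pairs where two caps are both exceeded: 10 + 4 + 0 + 10 + 0 + 0 = 24.
By inclusion–exclusion the count is 220 − 197 + 24 = 47.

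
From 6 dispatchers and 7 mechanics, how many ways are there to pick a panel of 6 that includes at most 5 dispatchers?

Split by how many dispatchers are chosen (0 through 5).
Sum: C(6,0)·C(7,6) + C(6,1)·C(7,5) + C(6,2)·C(7,4) + C(6,3)·C(7,3) + C(6,4)·C(7,2) + C(6,5)·C(7,1) = 7 + 126 + 525 + 700 + 315 + 42 = 1715.

1715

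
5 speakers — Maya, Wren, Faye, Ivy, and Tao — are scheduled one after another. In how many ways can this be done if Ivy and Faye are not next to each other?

72

There are 5! = 120 arrangements in all. If Ivy and Faye are adjacent, merging them into one block gives 2·(4)! = 48 arrangements.
So 120 − 48 = 72 arrangements keep them apart.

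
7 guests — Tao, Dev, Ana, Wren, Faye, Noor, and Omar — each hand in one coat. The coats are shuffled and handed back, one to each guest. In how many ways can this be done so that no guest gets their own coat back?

Let Aᵢ be the assignments in which guest i gets their own coat. We want the size of the complement of A₁∪…∪A_7.
By inclusion–exclusion this is Σ_{j=0}^{7} (−1)^j C(7,j)·(7−j)!.
Computing: 5040 − 5040 + 2520 − 840 + 210 − 42 + 7 − 1 = 1854.

1854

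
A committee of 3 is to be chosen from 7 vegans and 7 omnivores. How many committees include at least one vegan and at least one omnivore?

With no constraint there are C(14,3) = 364 possible selections.
Subtract selections that omit an entire group: no vegans → C(7,3) = 35; no omnivores → C(7,3) = 35.
Both groups omitted at once is impossible, so 364 − 70 = 294.

294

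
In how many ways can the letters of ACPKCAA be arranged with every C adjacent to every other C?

Treat the 2 copies of C as a single block. The multiset to arrange is then {CC, A, A, A, K, P}, 6 items in all.
That gives (6)!/(3!) = 120 arrangements.

120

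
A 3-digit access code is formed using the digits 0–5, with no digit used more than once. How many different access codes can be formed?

120

This is a permutation of 3 out of 6: P(6,3) = 6!/3!.
6 × 5 × 4 = 120.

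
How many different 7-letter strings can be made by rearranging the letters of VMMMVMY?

Letter multiplicities in VMMMVMY: M×4, V×2, Y×1.
So there are 7! / (4!·2!) = 105 distinguishable arrangements.

105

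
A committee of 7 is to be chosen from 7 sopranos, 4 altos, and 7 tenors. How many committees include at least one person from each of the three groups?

With no constraint there are C(18,7) = 31824 possible selections.
Subtract selections that omit an entire group: no sopranos → C(11,7) = 330; no altos → C(14,7) = 3432; no tenors → C(11,7) = 330.
Add back selections omitting two groups (i.e. drawn from a single group): C(7,7) + C(4,7) + C(7,7) = 2.
By inclusion–exclusion: 31824 − 4092 + 2 = 27734.

27734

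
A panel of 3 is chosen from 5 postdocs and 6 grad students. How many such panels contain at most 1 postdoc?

Split by how many postdocs are chosen (0 through 1).
Sum: C(5,0)·C(6,3) + C(5,1)·C(6,2) = 20 + 75 = 95.

95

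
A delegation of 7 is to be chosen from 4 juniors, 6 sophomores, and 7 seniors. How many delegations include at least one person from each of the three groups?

With no constraint there are C(17,7) = 19448 possible selections.
Subtract selections that omit an entire group: no juniors → C(13,7) = 1716; no sophomores → C(11,7) = 330; no seniors → C(10,7) = 120.
Add back selections omitting two groups (i.e. drawn from a single group): C(4,7) + C(6,7) + C(7,7) = 1.
By inclusion–exclusion: 19448 − 2166 + 1 = 17283.

17283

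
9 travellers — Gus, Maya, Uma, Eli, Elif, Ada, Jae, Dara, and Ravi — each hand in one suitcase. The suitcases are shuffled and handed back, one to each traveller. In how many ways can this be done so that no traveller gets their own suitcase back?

This is the derangement count D_9: permutations of 9 items with no fixed point.
By inclusion–exclusion this is Σ_{j=0}^{9} (−1)^j C(9,j)·(9−j)!.
Computing: 362880 − 362880 + 181440 − 60480 + 15120 − 3024 + 504 − 72 + 9 − 1 = 133496.

133496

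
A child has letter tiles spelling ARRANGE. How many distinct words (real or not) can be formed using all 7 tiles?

1260

ARRANGE has 7 letters with A appearing twice and R appearing twice.
The number of distinct arrangements is 7!/(2!·2!) = 5040/4 = 1260.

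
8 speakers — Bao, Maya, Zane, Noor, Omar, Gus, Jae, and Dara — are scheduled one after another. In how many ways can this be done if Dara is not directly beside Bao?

30240

Of the 8! = 40320 arrangements, those with Dara and Bao adjacent number 2 × 7! = 10080 (treat the pair as a block with 2 internal orders).
Complementary counting: 40320 − 10080 = 30240.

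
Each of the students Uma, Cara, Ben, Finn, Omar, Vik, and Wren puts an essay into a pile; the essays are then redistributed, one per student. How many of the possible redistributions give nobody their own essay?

1854

Count assignments avoiding every fixed point. For any j of the 7 students fixed to their own essay, the other 7−j can be arranged in (7−j)! ways.
By inclusion–exclusion this is Σ_{j=0}^{7} (−1)^j C(7,j)·(7−j)!.
Computing: 5040 − 5040 + 2520 − 840 + 210 − 42 + 7 − 1 = 1854.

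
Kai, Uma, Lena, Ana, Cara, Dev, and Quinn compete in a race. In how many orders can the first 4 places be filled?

840

There are 7 choices for 1st place, 6 for 2nd, and so on down to 4 for position 4.
That gives 7 × 6 × 5 × 4 = 840.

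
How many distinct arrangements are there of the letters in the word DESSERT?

DESSERT has 7 letters with E appearing twice and S appearing twice.
The number of distinct arrangements is 7!/(2!·2!) = 5040/4 = 1260.

1260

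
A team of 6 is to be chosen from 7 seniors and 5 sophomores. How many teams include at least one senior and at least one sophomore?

917

Unrestricted: C(12,6) = 924 ways to pick any 6 of the 12.
Selections missing a whole group: no seniors → C(5,6) = 0; no sophomores → C(7,6) = 7.
Both groups omitted at once is impossible, so 924 − 7 = 917.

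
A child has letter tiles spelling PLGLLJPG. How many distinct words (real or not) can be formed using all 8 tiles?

Letter multiplicities in PLGLLJPG: G×2, J×1, L×3, P×2.
So there are 8! / (3!·2!·2!) = 1680 distinguishable arrangements.

1680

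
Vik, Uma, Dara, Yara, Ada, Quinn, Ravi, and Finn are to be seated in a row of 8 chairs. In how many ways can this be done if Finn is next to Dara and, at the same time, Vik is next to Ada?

2880

Treat {Finn,Dara} as one block (2 orders) and {Vik,Ada} as another (2 orders).
That leaves 6 units to arrange: 2 × 2 × 6! = 4 × 720 = 2880.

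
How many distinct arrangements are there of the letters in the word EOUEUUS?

420

EOUEUUS has 7 letters with E appearing twice and U appearing 3 times.
So there are 7! / (3!·2!) = 420 distinguishable arrangements.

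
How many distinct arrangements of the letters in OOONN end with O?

6

With the last slot taken by O, it remains to arrange the other 4 letters (OONN).
Those 4 letters have N appearing twice and O appearing twice, giving (4)!/(2!·2!) = 6.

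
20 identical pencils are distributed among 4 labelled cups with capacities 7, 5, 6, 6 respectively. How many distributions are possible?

35

By stars and bars, unrestricted non-negative solutions to x_1+…+x_4 = 20 number C(20+3,3) = 1771.
Subtract solutions that violate a single cap (substitute x_i' = x_i − (cap_i+1)): x_1 ≥ 8 gives C(15,3) = 455; x_2 ≥ 6 gives C(17,3) = 680; x_3 ≥ 7 gives C(16,3) = 560; x_4 ≥ 7 gives C(16,3) = 560. Together 2255.
Add back pairs where two caps are both exceeded: 84 + 56 + 56 + 120 + 120 + 84 = 520.
Subtract triples: 0 + 0 + 0 + 1 = 1.
By inclusion–exclusion the count is 1771 − 2255 + 520 − 1 = 35.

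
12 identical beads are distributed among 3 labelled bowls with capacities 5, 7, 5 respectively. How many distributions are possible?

21

Ignoring the caps, the number of non-negative solutions to x_1+…+x_3 = 12 is C(14,2) = 91.
Subtract solutions that violate a single cap (substitute x_i' = x_i − (cap_i+1)): x_1 ≥ 6 gives C(8,2) = 28; x_2 ≥ 8 gives C(6,2) = 15; x_3 ≥ 6 gives C(8,2) = 28. Together 71.
Add back pairs where two caps are both exceeded: 0 + 1 + 0 = 1.
By inclusion–exclusion the count is 91 − 71 + 1 = 21.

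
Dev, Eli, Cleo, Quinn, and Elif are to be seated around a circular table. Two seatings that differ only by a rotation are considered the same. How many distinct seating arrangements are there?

24

Seat Dev anywhere (absorbing the rotational symmetry), then permute the other 4: (4)! = 24.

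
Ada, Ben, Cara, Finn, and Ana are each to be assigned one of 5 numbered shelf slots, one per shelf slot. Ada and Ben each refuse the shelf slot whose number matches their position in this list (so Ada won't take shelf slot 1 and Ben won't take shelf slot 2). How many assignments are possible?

Let Aᵢ (for i ∈ {1, 2}) be the placements that put person i in their forbidden shelf slot. Any j of these fix j positions, leaving (5−j)! ways to fill the rest, and there are C(2,j) ways to pick which j.
By inclusion–exclusion, the number of valid placements is Σ_{j=0}^{2} (−1)^j C(2,j)·(5−j)!.
Computing: 120 − 48 + 6 = 78.

78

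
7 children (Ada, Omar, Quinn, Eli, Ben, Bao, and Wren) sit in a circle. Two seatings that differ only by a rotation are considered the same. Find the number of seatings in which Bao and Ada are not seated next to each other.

480

Without the restriction there are (6)! = 720 seatings.
Those with Bao next to Ada: fuse the pair into one unit and seat 6 units around a circle — 2·(5)! = 240.
Subtracting, 720 − 240 = 480.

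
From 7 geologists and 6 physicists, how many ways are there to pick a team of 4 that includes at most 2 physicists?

560

Split by how many physicists are chosen (0 through 2).
Sum: C(6,0)·C(7,4) + C(6,1)·C(7,3) + C(6,2)·C(7,2) = 35 + 210 + 315 = 560.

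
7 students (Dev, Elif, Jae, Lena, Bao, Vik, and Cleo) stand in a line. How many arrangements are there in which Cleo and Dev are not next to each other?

Of the 7! = 5040 arrangements, those with Cleo and Dev adjacent number 2 × 6! = 1440 (treat the pair as a block with 2 internal orders).
So 5040 − 1440 = 3600 arrangements keep them apart.

3600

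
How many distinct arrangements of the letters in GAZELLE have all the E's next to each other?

Treat the 2 copies of E as a single block. The multiset to arrange is then {EE, A, G, L, L, Z}, 6 items in all.
That gives (6)!/(2!) = 360 arrangements.

360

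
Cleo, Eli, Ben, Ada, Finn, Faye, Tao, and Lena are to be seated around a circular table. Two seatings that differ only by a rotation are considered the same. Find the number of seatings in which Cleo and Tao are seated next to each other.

1440

Treat {Cleo, Tao} as one unit (2 internal orders) and seat the resulting 7 units around the table: (6)! circular arrangements.
So 2 × (6)! = 2 × 720 = 1440.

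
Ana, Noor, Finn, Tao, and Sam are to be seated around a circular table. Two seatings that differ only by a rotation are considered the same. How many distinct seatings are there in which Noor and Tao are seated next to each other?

Treat {Noor, Tao} as one unit (2 internal orders) and seat the resulting 4 units around the table: (3)! circular arrangements.
So 2 × (3)! = 2 × 6 = 12.

12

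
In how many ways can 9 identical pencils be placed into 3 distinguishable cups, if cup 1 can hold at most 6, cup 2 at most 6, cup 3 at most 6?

37

Without the upper bounds there are C(11,2) = 55 ways to split 9 among 3 cups.
Subtract solutions that violate a single cap (substitute x_i' = x_i − (cap_i+1)): x_1 ≥ 7 gives C(4,2) = 6; x_2 ≥ 7 gives C(4,2) = 6; x_3 ≥ 7 gives C(4,2) = 6. Together 18.
No two caps can be exceeded simultaneously, so the pair terms are all 0.
By inclusion–exclusion the count is 55 − 18 + 0 = 37.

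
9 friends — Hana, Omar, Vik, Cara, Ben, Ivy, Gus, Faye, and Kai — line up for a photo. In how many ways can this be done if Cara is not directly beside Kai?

Of the 9! = 362880 arrangements, those with Cara and Kai adjacent number 2 × 8! = 80640 (treat the pair as a block with 2 internal orders).
So 362880 − 80640 = 282240 arrangements keep them apart.

282240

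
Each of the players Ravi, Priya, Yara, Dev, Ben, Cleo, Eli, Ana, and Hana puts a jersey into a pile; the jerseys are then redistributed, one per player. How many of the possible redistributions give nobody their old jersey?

Count assignments avoiding every fixed point. For any j of the 9 players fixed to their old jersey, the other 9−j can be arranged in (9−j)! ways.
By inclusion–exclusion this is Σ_{j=0}^{9} (−1)^j C(9,j)·(9−j)!.
Computing: 362880 − 362880 + 181440 − 60480 + 15120 − 3024 + 504 − 72 + 9 − 1 = 133496.

133496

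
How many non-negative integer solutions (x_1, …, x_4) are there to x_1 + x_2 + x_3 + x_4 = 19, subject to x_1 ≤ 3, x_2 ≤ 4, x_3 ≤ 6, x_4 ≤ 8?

Ignoring the caps, the number of non-negative solutions to x_1+…+x_4 = 19 is C(22,3) = 1540.
Subtract solutions that violate a single cap (substitute x_i' = x_i − (cap_i+1)): x_1 ≥ 4 gives C(18,3) = 816; x_2 ≥ 5 gives C(17,3) = 680; x_3 ≥ 7 gives C(15,3) = 455; x_4 ≥ 9 gives C(13,3) = 286. Together 2237.
Add back pairs where two caps are both exceeded: 286 + 165 + 84 + 120 + 56 + 20 = 731.
Subtract triples: 20 + 4 + 0 + 0 = 24.
By inclusion–exclusion the count is 1540 − 2237 + 731 − 24 = 10.

10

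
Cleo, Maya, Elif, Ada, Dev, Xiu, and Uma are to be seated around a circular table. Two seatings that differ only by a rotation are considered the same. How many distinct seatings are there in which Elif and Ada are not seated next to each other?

480

All circular seatings of 7 people number (6)! = 720.
Those with Elif next to Ada: fuse the pair into one unit and seat 6 units around a circle — 2·(5)! = 240.
Subtracting, 720 − 240 = 480.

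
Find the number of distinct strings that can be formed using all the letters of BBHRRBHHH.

1260

BBHRRBHHH has 9 letters with B appearing 3 times, H appearing 4 times, and R appearing twice.
So there are 9! / (4!·3!·2!) = 1260 distinguishable arrangements.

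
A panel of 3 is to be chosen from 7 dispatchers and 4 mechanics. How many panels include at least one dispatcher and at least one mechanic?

126

With no constraint there are C(11,3) = 165 possible selections.
Selections missing a whole group: no dispatchers → C(4,3) = 4; no mechanics → C(7,3) = 35.
Both groups omitted at once is impossible, so 165 − 39 = 126.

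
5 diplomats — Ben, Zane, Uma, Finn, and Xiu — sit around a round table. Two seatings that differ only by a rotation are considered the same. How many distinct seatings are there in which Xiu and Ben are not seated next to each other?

Without the restriction there are (4)! = 24 seatings.
Seatings with Xiu beside Ben: treat them as a block with 2 internal orders, giving 2 × (3)! = 12.
Subtracting, 24 − 12 = 12.

12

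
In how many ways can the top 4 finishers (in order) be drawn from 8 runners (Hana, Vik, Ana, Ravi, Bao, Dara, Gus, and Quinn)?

There are 8 choices for 1st place, 7 for 2nd, and so on down to 5 for position 4.
That gives 8 × 7 × 6 × 5 = 1680.

1680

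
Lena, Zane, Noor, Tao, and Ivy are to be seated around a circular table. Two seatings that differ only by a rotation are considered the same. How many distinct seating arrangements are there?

Fix one person's seat to break rotational symmetry; the remaining 4 people can be arranged in (4)! = 24 ways.

24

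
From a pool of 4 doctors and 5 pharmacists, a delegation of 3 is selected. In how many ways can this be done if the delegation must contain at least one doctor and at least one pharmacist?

70

Unrestricted: C(9,3) = 84 ways to pick any 3 of the 9.
Selections missing a whole group: no doctors → C(5,3) = 10; no pharmacists → C(4,3) = 4.
Both groups omitted at once is impossible, so 84 − 14 = 70.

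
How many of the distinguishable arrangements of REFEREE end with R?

30

With the last slot taken by R, it remains to arrange the other 6 letters (EFEREE).
Those 6 letters have E appearing 4 times, giving (6)!/(4!) = 30.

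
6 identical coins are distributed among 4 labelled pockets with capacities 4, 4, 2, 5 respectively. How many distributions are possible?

Without the upper bounds there are C(9,3) = 84 ways to split 6 among 4 pockets.
Subtract solutions that violate a single cap (substitute x_i' = x_i − (cap_i+1)): x_1 ≥ 5 gives C(4,3) = 4; x_2 ≥ 5 gives C(4,3) = 4; x_3 ≥ 3 gives C(6,3) = 20; x_4 ≥ 6 gives C(3,3) = 1. Together 29.
No two caps can be exceeded simultaneously, so the pair terms are all 0.
By inclusion–exclusion the count is 84 − 29 + 0 = 55.

55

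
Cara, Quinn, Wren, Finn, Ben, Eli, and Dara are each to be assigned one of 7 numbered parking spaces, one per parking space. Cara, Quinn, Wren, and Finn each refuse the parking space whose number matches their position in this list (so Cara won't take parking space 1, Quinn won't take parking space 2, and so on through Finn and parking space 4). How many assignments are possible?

Let Aᵢ (for 1 ≤ i ≤ 4) be the placements that put person i in their forbidden parking space. Any j of these fix j positions, leaving (7−j)! ways to fill the rest, and there are C(4,j) ways to pick which j.
By inclusion–exclusion, the number of valid placements is Σ_{j=0}^{4} (−1)^j C(4,j)·(7−j)!.
Computing: 5040 − 2880 + 720 − 96 + 6 = 2790.

2790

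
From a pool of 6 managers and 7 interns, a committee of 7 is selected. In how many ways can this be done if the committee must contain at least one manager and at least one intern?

Total 7-person selections from all 13: C(13,7) = 1716.
Selections missing a whole group: no managers → C(7,7) = 1; no interns → C(6,7) = 0.
Both groups omitted at once is impossible, so 1716 − 1 = 1715.

1715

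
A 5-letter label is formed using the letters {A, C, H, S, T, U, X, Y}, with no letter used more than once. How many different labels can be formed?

Choose and order 5 of the 8 symbols: the first letter has 8 options, the next 7, and so on down to 4.
8 × 7 × 6 × 5 × 4 = 6720.

6720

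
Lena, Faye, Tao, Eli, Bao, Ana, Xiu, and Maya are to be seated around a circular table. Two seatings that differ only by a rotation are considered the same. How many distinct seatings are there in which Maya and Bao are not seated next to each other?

Without the restriction there are (7)! = 5040 seatings.
Those with Maya next to Bao: fuse the pair into one unit and seat 7 units around a circle — 2·(6)! = 1440.
Subtracting, 5040 − 1440 = 3600.

3600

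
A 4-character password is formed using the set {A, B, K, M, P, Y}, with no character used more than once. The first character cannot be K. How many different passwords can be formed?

The first character has 6−1 = 5 choices (anything except K).
The remaining 3 characters are filled from the other 5 symbols without repetition: 5 × 4 × 3 = 60.
Total: 5 × 60 = 300.

300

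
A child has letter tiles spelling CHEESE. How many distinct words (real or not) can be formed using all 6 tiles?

120

CHEESE has 6 letters with E appearing 3 times.
So there are 6! / (3!) = 120 distinguishable arrangements.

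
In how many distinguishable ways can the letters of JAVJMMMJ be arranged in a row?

Letter multiplicities in JAVJMMMJ: A×1, J×3, M×3, V×1.
The number of distinct arrangements is 8!/(3!·3!) = 40320/36 = 1120.

1120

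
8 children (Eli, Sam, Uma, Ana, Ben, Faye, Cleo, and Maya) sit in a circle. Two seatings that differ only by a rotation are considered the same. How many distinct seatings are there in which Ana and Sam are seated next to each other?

Treat {Ana, Sam} as one unit (2 internal orders) and seat the resulting 7 units around the table: (6)! circular arrangements.
So 2 × (6)! = 2 × 720 = 1440.

1440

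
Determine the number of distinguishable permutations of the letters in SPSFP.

The 5 letters of SPSFP have repeats: P appearing twice and S appearing twice.
The number of distinct arrangements is 5!/(2!·2!) = 120/4 = 30.

30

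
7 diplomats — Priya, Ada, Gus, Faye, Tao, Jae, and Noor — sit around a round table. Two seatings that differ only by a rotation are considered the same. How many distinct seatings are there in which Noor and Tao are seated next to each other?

240

Glue Noor and Tao into a block (2 internal orders). Seating 6 units around a circle gives (5)! arrangements.
So 2 × (5)! = 2 × 120 = 240.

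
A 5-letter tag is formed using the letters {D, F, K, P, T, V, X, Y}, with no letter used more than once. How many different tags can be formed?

6720

This is a permutation of 5 out of 8: P(8,5) = 8!/3!.
That product is 8 × 7 × 6 × 5 × 4 = 6720.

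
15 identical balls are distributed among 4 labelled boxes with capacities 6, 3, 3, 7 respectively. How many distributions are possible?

Without the upper bounds there are C(18,3) = 816 ways to split 15 among 4 boxes.
Subtract solutions that violate a single cap (substitute x_i' = x_i − (cap_i+1)): x_1 ≥ 7 gives C(11,3) = 165; x_2 ≥ 4 gives C(14,3) = 364; x_3 ≥ 4 gives C(14,3) = 364; x_4 ≥ 8 gives C(10,3) = 120. Together 1013.
Add back pairs where two caps are both exceeded: 35 + 35 + 1 + 120 + 20 + 20 = 231.
Subtract triples: 1 + 0 + 0 + 0 = 1.
By inclusion–exclusion the count is 816 − 1013 + 231 − 1 = 33.

33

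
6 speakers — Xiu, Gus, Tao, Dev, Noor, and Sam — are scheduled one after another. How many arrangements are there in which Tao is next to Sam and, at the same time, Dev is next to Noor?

Treat {Tao,Sam} as one block (2 orders) and {Dev,Noor} as another (2 orders).
That leaves 4 units to arrange: 2 × 2 × 4! = 4 × 24 = 96.

96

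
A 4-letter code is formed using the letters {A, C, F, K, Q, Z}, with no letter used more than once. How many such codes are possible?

360

This is a permutation of 4 out of 6: P(6,4) = 6!/2!.
6 × 5 × 4 × 3 = 360.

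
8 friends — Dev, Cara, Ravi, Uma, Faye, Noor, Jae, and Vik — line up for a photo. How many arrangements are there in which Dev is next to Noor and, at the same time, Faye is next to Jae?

Treat {Dev,Noor} as one block (2 orders) and {Faye,Jae} as another (2 orders).
That leaves 6 units to arrange: 2 × 2 × 6! = 4 × 720 = 2880.

2880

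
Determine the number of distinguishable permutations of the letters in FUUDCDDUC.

FUUDCDDUC has 9 letters with C appearing twice, D appearing 3 times, and U appearing 3 times.
The number of distinct arrangements is 9!/(3!·3!·2!) = 362880/72 = 5040.

5040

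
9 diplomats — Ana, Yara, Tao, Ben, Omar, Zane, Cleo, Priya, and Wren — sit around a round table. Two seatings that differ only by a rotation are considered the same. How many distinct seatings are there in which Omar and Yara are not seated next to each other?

All circular seatings of 9 people number (8)! = 40320.
Seatings with Omar beside Yara: treat them as a block with 2 internal orders, giving 2 × (7)! = 10080.
Subtracting, 40320 − 10080 = 30240.

30240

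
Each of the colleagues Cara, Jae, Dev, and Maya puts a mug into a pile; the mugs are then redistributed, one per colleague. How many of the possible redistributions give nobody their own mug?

9

This is the derangement count D_4: permutations of 4 items with no fixed point.
By inclusion–exclusion this is Σ_{j=0}^{4} (−1)^j C(4,j)·(4−j)!.
Computing: 24 − 24 + 12 − 4 + 1 = 9.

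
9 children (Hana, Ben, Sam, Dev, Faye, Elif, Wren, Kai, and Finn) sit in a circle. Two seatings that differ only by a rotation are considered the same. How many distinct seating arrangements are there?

40320

Around a circle, 9 distinct people have 9!/9 = (8)! = 40320 rotationally distinct seatings.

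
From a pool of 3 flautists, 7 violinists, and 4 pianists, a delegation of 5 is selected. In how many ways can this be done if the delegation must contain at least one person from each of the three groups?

Total 5-person selections from all 14: C(14,5) = 2002.
Subtract selections that omit an entire group: no flautists → C(11,5) = 462; no violinists → C(7,5) = 21; no pianists → C(10,5) = 252.
Add back selections omitting two groups (i.e. drawn from a single group): C(3,5) + C(7,5) + C(4,5) = 21.
By inclusion–exclusion: 2002 − 735 + 21 = 1288.

1288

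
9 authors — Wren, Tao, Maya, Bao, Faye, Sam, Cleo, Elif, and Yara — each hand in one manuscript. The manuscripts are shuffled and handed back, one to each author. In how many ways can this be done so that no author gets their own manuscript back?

133496

This is the derangement count D_9: permutations of 9 items with no fixed point.
By inclusion–exclusion this is Σ_{j=0}^{9} (−1)^j C(9,j)·(9−j)!.
Computing: 362880 − 362880 + 181440 − 60480 + 15120 − 3024 + 504 − 72 + 9 − 1 = 133496.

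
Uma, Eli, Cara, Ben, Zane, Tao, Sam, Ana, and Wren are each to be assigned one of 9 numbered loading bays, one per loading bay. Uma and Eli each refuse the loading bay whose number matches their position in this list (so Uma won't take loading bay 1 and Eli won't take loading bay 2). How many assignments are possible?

287280

Let Aᵢ (for i ∈ {1, 2}) be the placements that put person i in their forbidden loading bay. Any j of these fix j positions, leaving (9−j)! ways to fill the rest, and there are C(2,j) ways to pick which j.
By inclusion–exclusion, the number of valid placements is Σ_{j=0}^{2} (−1)^j C(2,j)·(9−j)!.
Computing: 362880 − 80640 + 5040 = 287280.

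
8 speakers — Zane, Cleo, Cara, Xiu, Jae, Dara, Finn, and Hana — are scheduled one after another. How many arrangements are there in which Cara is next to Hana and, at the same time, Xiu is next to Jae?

2880

Treat {Cara,Hana} as one block (2 orders) and {Xiu,Jae} as another (2 orders).
That leaves 6 units to arrange: 2 × 2 × 6! = 4 × 720 = 2880.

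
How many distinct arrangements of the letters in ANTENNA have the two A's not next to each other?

300

Total arrangements of ANTENNA: 7!/(3!·2!) = 420.
Arrangements with the A's together: treat AA as one letter, giving (6)!/(3!) = 120.
Hence 420 − 120 = 300.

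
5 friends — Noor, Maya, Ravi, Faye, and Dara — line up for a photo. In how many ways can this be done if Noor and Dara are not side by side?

There are 5! = 120 arrangements in all. If Noor and Dara are adjacent, merging them into one block gives 2·(4)! = 48 arrangements.
So 120 − 48 = 72 arrangements keep them apart.

72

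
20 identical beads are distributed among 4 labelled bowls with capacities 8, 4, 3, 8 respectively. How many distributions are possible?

Ignoring the caps, the number of non-negative solutions to x_1+…+x_4 = 20 is C(23,3) = 1771.
Subtract solutions that violate a single cap (substitute x_i' = x_i − (cap_i+1)): x_1 ≥ 9 gives C(14,3) = 364; x_2 ≥ 5 gives C(18,3) = 816; x_3 ≥ 4 gives C(19,3) = 969; x_4 ≥ 9 gives C(14,3) = 364. Together 2513.
Add back pairs where two caps are both exceeded: 84 + 120 + 10 + 364 + 84 + 120 = 782.
Subtract triples: 10 + 0 + 0 + 10 = 20.
By inclusion–exclusion the count is 1771 − 2513 + 782 − 20 = 20.

20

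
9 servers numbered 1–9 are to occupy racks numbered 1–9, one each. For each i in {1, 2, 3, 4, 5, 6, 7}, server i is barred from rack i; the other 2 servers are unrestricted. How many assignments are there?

165016

Let Aᵢ (for 1 ≤ i ≤ 7) be the placements that put server i in its forbidden rack. Any j of these fix j positions, leaving (9−j)! ways to fill the rest, and there are C(7,j) ways to pick which j.
By inclusion–exclusion, the number of valid placements is Σ_{j=0}^{7} (−1)^j C(7,j)·(9−j)!.
Computing: 362880 − 282240 + 105840 − 25200 + 4200 − 504 + 42 − 2 = 165016.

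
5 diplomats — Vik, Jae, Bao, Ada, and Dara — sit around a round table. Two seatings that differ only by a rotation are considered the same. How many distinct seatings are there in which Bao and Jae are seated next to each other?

Glue Bao and Jae into a block (2 internal orders). Seating 4 units around a circle gives (3)! arrangements.
So 2 × (3)! = 2 × 6 = 12.

12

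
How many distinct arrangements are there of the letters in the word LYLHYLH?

The 7 letters of LYLHYLH have repeats: H appearing twice, L appearing 3 times, and Y appearing twice.
Dividing 7! = 5040 by 3!·2!·2! = 24 for the repeated letters gives 210.

210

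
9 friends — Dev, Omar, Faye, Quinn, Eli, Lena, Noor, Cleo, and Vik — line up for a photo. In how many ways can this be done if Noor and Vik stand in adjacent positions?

80640

Glue Noor and Vik into one block (2 internal orders), leaving 8 units to arrange in a row.
That gives 2 × 8! = 2 × 40320 = 80640.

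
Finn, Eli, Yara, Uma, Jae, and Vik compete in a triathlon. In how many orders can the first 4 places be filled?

There are 6 choices for 1st place, 5 for 2nd, and so on down to 3 for position 4.
That gives 6 × 5 × 4 × 3 = 360.

360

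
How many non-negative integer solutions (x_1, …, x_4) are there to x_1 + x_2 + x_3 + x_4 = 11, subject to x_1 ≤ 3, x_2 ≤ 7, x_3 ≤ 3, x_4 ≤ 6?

91

By stars and bars, unrestricted non-negative solutions to x_1+…+x_4 = 11 number C(11+3,3) = 364.
Subtract solutions that violate a single cap (substitute x_i' = x_i − (cap_i+1)): x_1 ≥ 4 gives C(10,3) = 120; x_2 ≥ 8 gives C(6,3) = 20; x_3 ≥ 4 gives C(10,3) = 120; x_4 ≥ 7 gives C(7,3) = 35. Together 295.
Add back pairs where two caps are both exceeded: 0 + 20 + 1 + 0 + 0 + 1 = 22.
By inclusion–exclusion the count is 364 − 295 + 22 = 91.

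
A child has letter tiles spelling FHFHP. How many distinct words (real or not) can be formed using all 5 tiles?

Letter multiplicities in FHFHP: F×2, H×2, P×1.
Dividing 5! = 120 by 2!·2! = 4 for the repeated letters gives 30.

30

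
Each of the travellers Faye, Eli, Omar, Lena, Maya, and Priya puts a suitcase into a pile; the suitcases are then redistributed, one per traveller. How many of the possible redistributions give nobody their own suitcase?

265

This is the derangement count D_6: permutations of 6 items with no fixed point.
By inclusion–exclusion this is Σ_{j=0}^{6} (−1)^j C(6,j)·(6−j)!.
Computing: 720 − 720 + 360 − 120 + 30 − 6 + 1 = 265.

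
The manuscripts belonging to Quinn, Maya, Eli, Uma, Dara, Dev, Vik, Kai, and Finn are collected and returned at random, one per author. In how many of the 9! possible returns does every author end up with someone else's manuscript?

133496

Count assignments avoiding every fixed point. For any j of the 9 authors fixed to their own manuscript, the other 9−j can be arranged in (9−j)! ways.
By inclusion–exclusion this is Σ_{j=0}^{9} (−1)^j C(9,j)·(9−j)!.
Computing: 362880 − 362880 + 181440 − 60480 + 15120 − 3024 + 504 − 72 + 9 − 1 = 133496.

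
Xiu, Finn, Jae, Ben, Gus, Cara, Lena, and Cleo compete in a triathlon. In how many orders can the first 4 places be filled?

This is an ordered selection of 4 from 8: P(8,4).
That gives 8 × 7 × 6 × 5 = 1680.

1680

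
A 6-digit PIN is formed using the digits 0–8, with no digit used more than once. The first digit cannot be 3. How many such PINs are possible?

The first digit has 9−1 = 8 choices (anything except 3).
The remaining 5 digits are filled from the other 8 symbols without repetition: 8 × 7 × 6 × 5 × 4 = 6720.
Total: 8 × 6720 = 53760.

53760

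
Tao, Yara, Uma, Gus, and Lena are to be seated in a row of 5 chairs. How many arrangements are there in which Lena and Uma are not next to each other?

72

There are 5! = 120 arrangements in all. If Lena and Uma are adjacent, merging them into one block gives 2·(4)! = 48 arrangements.
So 120 − 48 = 72 arrangements keep them apart.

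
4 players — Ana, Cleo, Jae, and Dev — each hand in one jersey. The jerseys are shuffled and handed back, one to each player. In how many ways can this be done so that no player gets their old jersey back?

9

Let Aᵢ be the assignments in which player i gets their old jersey. We want the size of the complement of A₁∪…∪A_4.
By inclusion–exclusion this is Σ_{j=0}^{4} (−1)^j C(4,j)·(4−j)!.
Computing: 24 − 24 + 12 − 4 + 1 = 9.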